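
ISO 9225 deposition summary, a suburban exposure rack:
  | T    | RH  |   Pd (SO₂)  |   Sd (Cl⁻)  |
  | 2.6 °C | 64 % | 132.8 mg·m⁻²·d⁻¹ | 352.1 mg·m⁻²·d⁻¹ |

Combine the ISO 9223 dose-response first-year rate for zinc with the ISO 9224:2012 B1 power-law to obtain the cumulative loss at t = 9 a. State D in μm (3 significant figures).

D(9) = 15.6 μm

zinc: f(T) = +0.038·(T−10) [T≤10 °C] = -0.2812
  SO₂ term: 0.0129·132.8^0.44·exp(0.046·64-0.2812) = 1.589
  Sd branch = 0.0175·Sd^0.57·e^(0.008·RH+0.085·T) = 1.03 μm/a
  r_corr = 1.589 + 1.03 = 2.62 μm/a
Power-law: D(9) = r_corr · 9^0.813
  D(9) = 2.62 × 9^0.813 = 2.62 × 5.968 = 15.63 μm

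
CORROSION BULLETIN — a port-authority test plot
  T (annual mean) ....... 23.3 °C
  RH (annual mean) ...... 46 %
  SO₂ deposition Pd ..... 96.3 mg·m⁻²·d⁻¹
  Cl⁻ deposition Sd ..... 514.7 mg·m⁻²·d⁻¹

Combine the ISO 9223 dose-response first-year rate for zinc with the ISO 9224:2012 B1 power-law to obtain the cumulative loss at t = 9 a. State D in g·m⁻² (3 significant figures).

D(9) = 287 g·m⁻²

zinc: temperature factor f = -0.071·(13.3) = -0.9443
  Pd branch = 0.0129·Pd^0.44·e^(0.046·RH+f) = 0.3106 μm/a
  Cl⁻ term: 0.0175·514.7^0.57·exp(0.008·46+0.085·23.3) = 6.435
  sum: 0.3106 + 6.435 → r_corr = 6.746 μm/a
ISO 9224: D(t) = r_corr · t^b with b = 0.813 (zinc, B1)
  D(9) = 6.746 × 9^0.813 = 6.746 × 5.968 = 40.26 μm
  Mass loss = 40.26 μm × 7.14 g/cm³ = 287.4 g·m⁻²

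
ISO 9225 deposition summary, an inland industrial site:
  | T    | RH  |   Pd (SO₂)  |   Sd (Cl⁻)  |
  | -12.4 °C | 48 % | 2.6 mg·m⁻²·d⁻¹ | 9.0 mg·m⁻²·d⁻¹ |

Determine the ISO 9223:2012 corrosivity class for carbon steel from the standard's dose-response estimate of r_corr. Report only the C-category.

C2

carbon steel: f(T) = +0.150·(T−10) [T≤10 °C] = -3.3600
  Pd branch = 1.77·Pd^0.52·e^(0.02·RH+f) = 0.2639 μm/a
  Sd branch = 0.102·Sd^0.62·e^(0.033·RH+0.04·T) = 1.182 μm/a
  sum: 0.2639 + 1.182 → r_corr = 1.446 μm/a
ISO 9223 Table 2 (carbon steel): 1.3 < 1.45 ≤ 25 μm/a ⇒ C2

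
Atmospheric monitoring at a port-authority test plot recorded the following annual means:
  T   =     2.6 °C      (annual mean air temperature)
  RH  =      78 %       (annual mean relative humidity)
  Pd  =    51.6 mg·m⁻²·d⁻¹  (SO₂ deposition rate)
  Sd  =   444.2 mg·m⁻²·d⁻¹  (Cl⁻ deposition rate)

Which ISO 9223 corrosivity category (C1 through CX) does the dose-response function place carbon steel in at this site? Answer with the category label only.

C5

carbon steel: T≤10 °C ⇒ hinge +0.150·(2.6−10) = -1.1100
  Pd branch = 1.77·Pd^0.52·e^(0.02·RH+f) = 21.58 μm/a
  Cl⁻ term: 0.102·444.2^0.62·exp(0.033·78+0.04·2.6) = 65.03
  r_corr = 21.58 + 65.03 = 86.61 μm/a
ISO 9223 Table 2 (carbon steel): 80 < 86.6 ≤ 200 μm/a ⇒ C5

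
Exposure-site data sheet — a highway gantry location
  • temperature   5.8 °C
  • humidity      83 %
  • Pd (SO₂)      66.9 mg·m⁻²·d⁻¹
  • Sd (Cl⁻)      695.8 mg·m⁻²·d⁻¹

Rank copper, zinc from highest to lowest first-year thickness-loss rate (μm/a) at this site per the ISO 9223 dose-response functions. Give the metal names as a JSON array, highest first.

["zinc", "copper"]

copper: T≤10 °C ⇒ hinge +0.126·(5.8−10) = -0.5292
  Pd branch = 0.0053·Pd^0.26·e^(0.059·RH+f) = 1.247 μm/a
  Cl⁻ term: 0.01025·695.8^0.27·exp(0.036·83+0.049·5.8) = 1.582
  sum: 1.247 + 1.582 → r_corr = 2.829 μm/a
zinc: f(T) = +0.038·(T−10) [T≤10 °C] = -0.1596
  Pd branch = 0.0129·Pd^0.44·e^(0.046·RH+f) = 3.181 μm/a
  Sd branch = 0.0175·Sd^0.57·e^(0.008·RH+0.085·T) = 2.321 μm/a
  sum: 3.181 + 2.321 → r_corr = 5.503 μm/a
Ordering by μm/a: zinc (5.5) > copper (2.83)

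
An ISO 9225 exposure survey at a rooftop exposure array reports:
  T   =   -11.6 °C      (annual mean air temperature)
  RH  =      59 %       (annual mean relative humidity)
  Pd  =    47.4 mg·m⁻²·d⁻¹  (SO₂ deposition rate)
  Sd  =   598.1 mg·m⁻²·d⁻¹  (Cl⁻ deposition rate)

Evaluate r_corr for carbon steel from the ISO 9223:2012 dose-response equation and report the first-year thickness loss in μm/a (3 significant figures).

r_corr = 25.4 μm/a

carbon steel: temperature factor f = +0.150·(-21.6) = -3.2400
  Pd branch = 1.77·Pd^0.52·e^(0.02·RH+f) = 1.678 μm/a
  Cl⁻ term: 0.102·598.1^0.62·exp(0.033·59+0.04·-11.6) = 23.67
  r_corr = 1.678 + 23.67 = 25.35 μm/a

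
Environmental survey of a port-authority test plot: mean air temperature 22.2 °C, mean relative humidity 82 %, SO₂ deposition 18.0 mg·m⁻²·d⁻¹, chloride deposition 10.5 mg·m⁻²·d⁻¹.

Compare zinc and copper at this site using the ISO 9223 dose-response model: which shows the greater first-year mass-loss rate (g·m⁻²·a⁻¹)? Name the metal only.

zinc: T>10 °C ⇒ hinge -0.071·(22.2−10) = -0.8662
  Pd branch = 0.0129·Pd^0.44·e^(0.046·RH+f) = 0.8412 μm/a
  Sd branch = 0.0175·Sd^0.57·e^(0.008·RH+0.085·T) = 0.8502 μm/a
  sum: 0.8412 + 0.8502 → r_corr = 1.691 μm/a
  mass loss = 1.691 μm/a × 7.14 g/cm³ = 12.08 g·m⁻²·a⁻¹
copper: f(T) = -0.080·(T−10) [T>10 °C] = -0.9760
  SO₂ term: 0.0053·18.0^0.26·exp(0.059·82-0.9760) = 0.5344
  Cl⁻ term: 0.01025·10.5^0.27·exp(0.036·82+0.049·22.2) = 1.099
  r_corr = 0.5344 + 1.099 = 1.633 μm/a
  mass loss = 1.633 μm/a × 8.96 g/cm³ = 14.63 g·m⁻²·a⁻¹
Ordering by g·m⁻²·a⁻¹: copper (14.6) > zinc (12.1)

copper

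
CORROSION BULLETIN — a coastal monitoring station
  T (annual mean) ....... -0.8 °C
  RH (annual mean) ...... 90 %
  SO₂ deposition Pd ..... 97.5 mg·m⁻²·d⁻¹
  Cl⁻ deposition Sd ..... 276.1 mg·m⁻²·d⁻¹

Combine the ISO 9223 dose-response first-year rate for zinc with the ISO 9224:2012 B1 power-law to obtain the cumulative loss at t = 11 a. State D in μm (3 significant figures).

zinc: T≤10 °C ⇒ hinge +0.038·(-0.8−10) = -0.4104
  Pd branch = 0.0129·Pd^0.44·e^(0.046·RH+f) = 4.032 μm/a
  Sd branch = 0.0175·Sd^0.57·e^(0.008·RH+0.085·T) = 0.8272 μm/a
  sum: 4.032 + 0.8272 → r_corr = 4.859 μm/a
Long-term exponent b (ISO 9224 Table 2, B1) = 0.813
  D(11) = 4.859 × 11^0.813 = 4.859 × 7.025 = 34.13 μm

D(11) = 34.1 μm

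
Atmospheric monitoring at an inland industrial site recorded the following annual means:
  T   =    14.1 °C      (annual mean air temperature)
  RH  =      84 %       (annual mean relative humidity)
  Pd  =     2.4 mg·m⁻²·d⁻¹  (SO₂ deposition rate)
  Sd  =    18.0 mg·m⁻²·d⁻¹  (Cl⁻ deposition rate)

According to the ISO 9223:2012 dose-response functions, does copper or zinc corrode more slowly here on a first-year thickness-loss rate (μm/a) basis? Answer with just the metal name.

zinc

copper: temperature factor f = -0.080·(4.1) = -0.3280
  SO₂ term: 0.0053·2.4^0.26·exp(0.059·84-0.3280) = 0.6808
  Cl⁻ term: 0.01025·18.0^0.27·exp(0.036·84+0.049·14.1) = 0.9183
  sum: 0.6808 + 0.9183 → r_corr = 1.599 μm/a
zinc: temperature factor f = -0.071·(4.1) = -0.2911
  Pd branch = 0.0129·Pd^0.44·e^(0.046·RH+f) = 0.6754 μm/a
  Sd branch = 0.0175·Sd^0.57·e^(0.008·RH+0.085·T) = 0.5901 μm/a
  sum: 0.6754 + 0.5901 → r_corr = 1.265 μm/a
Ordering by μm/a: copper (1.6) > zinc (1.27)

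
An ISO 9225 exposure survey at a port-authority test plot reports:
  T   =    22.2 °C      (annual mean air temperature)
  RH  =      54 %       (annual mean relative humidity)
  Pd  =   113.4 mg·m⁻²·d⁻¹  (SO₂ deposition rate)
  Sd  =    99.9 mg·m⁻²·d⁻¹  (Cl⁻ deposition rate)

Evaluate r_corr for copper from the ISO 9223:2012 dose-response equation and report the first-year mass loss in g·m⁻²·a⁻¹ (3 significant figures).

copper: temperature factor f = -0.080·(12.2) = -0.9760
  Pd branch = 0.0053·Pd^0.26·e^(0.059·RH+f) = 0.1653 μm/a
  Sd branch = 0.01025·Sd^0.27·e^(0.036·RH+0.049·T) = 0.7367 μm/a
  sum: 0.1653 + 0.7367 → r_corr = 0.902 μm/a
Convert to mass loss: 0.902 μm/a × 8.96 g/cm³ = 8.082 g·m⁻²·a⁻¹

r_corr = 8.08 g·m⁻²·a⁻¹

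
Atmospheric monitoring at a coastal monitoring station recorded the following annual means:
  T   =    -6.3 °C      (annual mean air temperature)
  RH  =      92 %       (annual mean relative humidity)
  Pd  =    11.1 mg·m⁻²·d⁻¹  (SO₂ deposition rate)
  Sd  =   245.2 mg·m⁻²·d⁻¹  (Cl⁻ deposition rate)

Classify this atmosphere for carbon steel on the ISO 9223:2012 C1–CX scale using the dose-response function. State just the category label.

C4

carbon steel: temperature factor f = +0.150·(-16.3) = -2.4450
  sulphur-dioxide contribution → 3.379 μm/a
  chloride contribution → 50.02 μm/a
  ⇒ r_corr(carbon steel) = 53.4 μm/a
53.4 μm/a falls in (50, 80] for carbon steel → category C4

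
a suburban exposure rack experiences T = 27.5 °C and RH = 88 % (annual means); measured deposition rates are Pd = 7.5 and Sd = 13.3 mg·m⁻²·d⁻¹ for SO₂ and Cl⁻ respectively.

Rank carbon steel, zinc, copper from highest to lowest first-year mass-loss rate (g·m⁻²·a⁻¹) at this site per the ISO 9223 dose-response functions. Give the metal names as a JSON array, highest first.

["carbon steel", "copper", "zinc"]

carbon steel: T>10 °C ⇒ hinge -0.054·(27.5−10) = -0.9450
  SO₂ term: 1.77·7.5^0.52·exp(0.02·88-0.9450) = 11.4
  Sd branch = 0.102·Sd^0.62·e^(0.033·RH+0.04·T) = 27.82 μm/a
  r_corr = 11.4 + 27.82 = 39.22 μm/a
  mass loss = 39.22 μm/a × 7.85 g/cm³ = 307.9 g·m⁻²·a⁻¹
zinc: temperature factor f = -0.071·(17.5) = -1.2425
  Pd branch = 0.0129·Pd^0.44·e^(0.046·RH+f) = 0.5176 μm/a
  Sd branch = 0.0175·Sd^0.57·e^(0.008·RH+0.085·T) = 1.602 μm/a
  sum: 0.5176 + 1.602 → r_corr = 2.119 μm/a
  mass loss = 2.119 μm/a × 7.14 g/cm³ = 15.13 g·m⁻²·a⁻¹
copper: f(T) = -0.080·(T−10) [T>10 °C] = -1.4000
  SO₂ term: 0.0053·7.5^0.26·exp(0.059·88-1.4000) = 0.3969
  Sd branch = 0.01025·Sd^0.27·e^(0.036·RH+0.049·T) = 1.885 μm/a
  r_corr = 0.3969 + 1.885 = 2.281 μm/a
  mass loss = 2.281 μm/a × 8.96 g/cm³ = 20.44 g·m⁻²·a⁻¹
Ordering by g·m⁻²·a⁻¹: carbon steel (308) > copper (20.4) > zinc (15.1)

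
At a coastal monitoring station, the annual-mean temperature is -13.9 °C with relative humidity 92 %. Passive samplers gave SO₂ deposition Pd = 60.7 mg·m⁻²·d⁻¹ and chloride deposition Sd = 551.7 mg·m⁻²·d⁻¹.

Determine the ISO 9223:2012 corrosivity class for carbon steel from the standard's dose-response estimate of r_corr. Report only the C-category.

C4

carbon steel: temperature factor f = +0.150·(-23.9) = -3.5850
  sulphur-dioxide contribution → 2.614 μm/a
  chloride contribution → 61.02 μm/a
  total first-year rate 63.64 μm/a
63.6 μm/a falls in (50, 80] for carbon steel → category C4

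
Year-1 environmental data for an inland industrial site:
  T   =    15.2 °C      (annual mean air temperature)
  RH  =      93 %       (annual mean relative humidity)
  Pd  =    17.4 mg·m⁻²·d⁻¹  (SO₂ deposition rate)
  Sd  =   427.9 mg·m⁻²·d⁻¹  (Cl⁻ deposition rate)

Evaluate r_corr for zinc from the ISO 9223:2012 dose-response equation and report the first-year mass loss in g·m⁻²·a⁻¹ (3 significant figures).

zinc: temperature factor f = -0.071·(5.2) = -0.3692
  SO₂ term: 0.0129·17.4^0.44·exp(0.046·93-0.3692) = 2.259
  Sd branch = 0.0175·Sd^0.57·e^(0.008·RH+0.085·T) = 4.238 μm/a
  r_corr = 2.259 + 4.238 = 6.497 μm/a
Convert to mass loss: 6.497 μm/a × 7.14 g/cm³ = 46.39 g·m⁻²·a⁻¹

r_corr = 46.4 g·m⁻²·a⁻¹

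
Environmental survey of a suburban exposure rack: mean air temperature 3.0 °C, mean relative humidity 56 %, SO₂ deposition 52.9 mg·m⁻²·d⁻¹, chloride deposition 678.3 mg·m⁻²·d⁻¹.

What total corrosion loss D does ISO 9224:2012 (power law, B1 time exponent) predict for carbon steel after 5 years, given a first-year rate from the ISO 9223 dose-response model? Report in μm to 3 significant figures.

carbon steel: T≤10 °C ⇒ hinge +0.150·(3.0−10) = -1.0500
  Pd branch = 1.77·Pd^0.52·e^(0.02·RH+f) = 14.95 μm/a
  Cl⁻ term: 0.102·678.3^0.62·exp(0.033·56+0.04·3.0) = 41.57
  sum: 14.95 + 41.57 → r_corr = 56.52 μm/a
ISO 9224: D(t) = r_corr · t^b with b = 0.523 (carbon steel, B1)
  D(5) = 56.52 × 5^0.523 = 56.52 × 2.32 = 131.1 μm

D(5) = 131 μm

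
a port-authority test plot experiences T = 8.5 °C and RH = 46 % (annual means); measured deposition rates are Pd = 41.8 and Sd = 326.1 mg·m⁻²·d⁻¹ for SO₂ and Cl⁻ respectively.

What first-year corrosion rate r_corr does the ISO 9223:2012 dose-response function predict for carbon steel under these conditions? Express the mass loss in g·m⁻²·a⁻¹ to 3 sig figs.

carbon steel: T≤10 °C ⇒ hinge +0.150·(8.5−10) = -0.2250
  Pd branch = 1.77·Pd^0.52·e^(0.02·RH+f) = 24.71 μm/a
  Cl⁻ term: 0.102·326.1^0.62·exp(0.033·46+0.04·8.5) = 23.65
  sum: 24.71 + 23.65 → r_corr = 48.36 μm/a
Convert to mass loss: 48.36 μm/a × 7.85 g/cm³ = 379.6 g·m⁻²·a⁻¹

r_corr = 380 g·m⁻²·a⁻¹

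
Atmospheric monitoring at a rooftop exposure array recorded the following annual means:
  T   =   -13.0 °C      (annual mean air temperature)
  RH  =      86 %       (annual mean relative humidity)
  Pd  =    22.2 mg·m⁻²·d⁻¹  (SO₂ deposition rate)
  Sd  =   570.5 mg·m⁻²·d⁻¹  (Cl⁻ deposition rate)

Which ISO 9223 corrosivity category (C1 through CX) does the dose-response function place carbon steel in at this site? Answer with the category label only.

carbon steel: f(T) = +0.150·(T−10) [T≤10 °C] = -3.4500
  SO₂ term: 1.77·22.2^0.52·exp(0.02·86-3.4500) = 1.573
  Sd branch = 0.102·Sd^0.62·e^(0.033·RH+0.04·T) = 52.99 μm/a
  r_corr = 1.573 + 52.99 = 54.56 μm/a
54.6 μm/a falls in (50, 80] for carbon steel → category C4

C4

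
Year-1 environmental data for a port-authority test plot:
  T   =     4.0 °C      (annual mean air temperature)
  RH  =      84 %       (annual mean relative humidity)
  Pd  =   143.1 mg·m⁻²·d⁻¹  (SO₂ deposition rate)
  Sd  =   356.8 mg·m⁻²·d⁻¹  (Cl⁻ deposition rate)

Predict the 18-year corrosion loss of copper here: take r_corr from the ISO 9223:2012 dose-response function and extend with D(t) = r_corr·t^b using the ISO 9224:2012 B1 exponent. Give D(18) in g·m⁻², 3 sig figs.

D(18) = 156 g·m⁻²

copper: f(T) = +0.126·(T−10) [T≤10 °C] = -0.7560
  SO₂ term: 0.0053·143.1^0.26·exp(0.059·84-0.7560) = 1.285
  Sd branch = 0.01025·Sd^0.27·e^(0.036·RH+0.049·T) = 1.254 μm/a
  sum: 1.285 + 1.254 → r_corr = 2.539 μm/a
Power-law: D(18) = r_corr · 18^0.667
  D(18) = 2.539 × 18^0.667 = 2.539 × 6.875 = 17.45 μm
  Mass loss = 17.45 μm × 8.96 g/cm³ = 156.4 g·m⁻²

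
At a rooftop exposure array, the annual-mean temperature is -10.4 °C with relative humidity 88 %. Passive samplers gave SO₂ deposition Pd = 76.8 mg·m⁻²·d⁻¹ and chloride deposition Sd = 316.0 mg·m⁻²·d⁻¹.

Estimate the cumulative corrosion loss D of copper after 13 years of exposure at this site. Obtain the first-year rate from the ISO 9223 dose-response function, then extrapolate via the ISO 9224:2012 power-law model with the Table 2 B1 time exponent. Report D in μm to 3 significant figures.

copper: f(T) = +0.126·(T−10) [T≤10 °C] = -2.5704
  SO₂ term: 0.0053·76.8^0.26·exp(0.059·88-2.5704) = 0.2254
  Sd branch = 0.01025·Sd^0.27·e^(0.036·RH+0.049·T) = 0.6921 μm/a
  r_corr = 0.2254 + 0.6921 = 0.9175 μm/a
Long-term exponent b (ISO 9224 Table 2, B1) = 0.667
  D(13) = 0.9175 × 13^0.667 = 0.9175 × 5.534 = 5.077 μm

D(13) = 5.08 μm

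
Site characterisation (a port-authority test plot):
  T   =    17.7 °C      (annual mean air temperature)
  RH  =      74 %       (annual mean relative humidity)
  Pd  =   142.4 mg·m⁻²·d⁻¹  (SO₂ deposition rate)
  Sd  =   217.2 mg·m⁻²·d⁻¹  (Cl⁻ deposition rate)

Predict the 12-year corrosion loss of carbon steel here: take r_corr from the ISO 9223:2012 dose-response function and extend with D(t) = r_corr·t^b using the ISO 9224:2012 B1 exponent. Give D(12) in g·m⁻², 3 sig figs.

carbon steel: T>10 °C ⇒ hinge -0.054·(17.7−10) = -0.4158
  SO₂ term: 1.77·142.4^0.52·exp(0.02·74-0.4158) = 67.6
  Cl⁻ term: 0.102·217.2^0.62·exp(0.033·74+0.04·17.7) = 66.91
  r_corr = 67.6 + 66.91 = 134.5 μm/a
Power-law: D(12) = r_corr · 12^0.523
  D(12) = 134.5 × 12^0.523 = 134.5 × 3.668 = 493.4 μm
  Mass loss = 493.4 μm × 7.85 g/cm³ = 3873 g·m⁻²

D(12) = 3.87e+03 g·m⁻²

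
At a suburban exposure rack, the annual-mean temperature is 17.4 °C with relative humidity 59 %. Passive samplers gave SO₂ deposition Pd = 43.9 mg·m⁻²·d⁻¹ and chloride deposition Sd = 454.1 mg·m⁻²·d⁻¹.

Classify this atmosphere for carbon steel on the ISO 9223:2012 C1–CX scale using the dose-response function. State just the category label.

carbon steel: T>10 °C ⇒ hinge -0.054·(17.4−10) = -0.3996
  sulphur-dioxide contribution → 27.6 μm/a
  chloride contribution → 63.66 μm/a
  ⇒ r_corr(carbon steel) = 91.27 μm/a
ISO 9223 Table 2 (carbon steel): 80 < 91.3 ≤ 200 μm/a ⇒ C5

C5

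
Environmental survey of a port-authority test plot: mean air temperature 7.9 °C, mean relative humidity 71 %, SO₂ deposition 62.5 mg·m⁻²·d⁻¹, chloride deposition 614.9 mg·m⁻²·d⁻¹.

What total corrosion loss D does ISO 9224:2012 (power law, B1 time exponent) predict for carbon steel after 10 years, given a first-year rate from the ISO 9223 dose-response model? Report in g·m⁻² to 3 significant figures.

D(10) = 3.24e+03 g·m⁻²

carbon steel: T≤10 °C ⇒ hinge +0.150·(7.9−10) = -0.3150
  SO₂ term: 1.77·62.5^0.52·exp(0.02·71-0.3150) = 45.89
  Sd branch = 0.102·Sd^0.62·e^(0.033·RH+0.04·T) = 78.06 μm/a
  r_corr = 45.89 + 78.06 = 124 μm/a
ISO 9224: D(t) = r_corr · t^b with b = 0.523 (carbon steel, B1)
  D(10) = 124 × 10^0.523 = 124 × 3.334 = 413.3 μm
  Mass loss = 413.3 μm × 7.85 g/cm³ = 3244 g·m⁻²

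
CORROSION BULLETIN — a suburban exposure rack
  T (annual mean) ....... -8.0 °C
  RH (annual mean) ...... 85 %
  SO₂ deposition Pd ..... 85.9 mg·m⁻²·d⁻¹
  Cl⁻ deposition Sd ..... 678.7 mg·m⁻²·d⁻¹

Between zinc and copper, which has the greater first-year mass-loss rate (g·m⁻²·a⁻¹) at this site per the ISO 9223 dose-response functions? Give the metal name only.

zinc

zinc: T≤10 °C ⇒ hinge +0.038·(-8.0−10) = -0.6840
  sulphur-dioxide contribution → 2.305 μm/a
  chloride contribution → 0.7196 μm/a
  ⇒ r_corr(zinc) = 3.024 μm/a
  mass loss = 3.024 μm/a × 7.14 g/cm³ = 21.59 g·m⁻²·a⁻¹
copper: f(T) = +0.126·(T−10) [T≤10 °C] = -2.2680
  sulphur-dioxide contribution → 0.2631 μm/a
  chloride contribution → 0.859 μm/a
  ⇒ r_corr(copper) = 1.122 μm/a
  mass loss = 1.122 μm/a × 8.96 g/cm³ = 10.05 g·m⁻²·a⁻¹
Ordering by g·m⁻²·a⁻¹: zinc (21.6) > copper (10.1)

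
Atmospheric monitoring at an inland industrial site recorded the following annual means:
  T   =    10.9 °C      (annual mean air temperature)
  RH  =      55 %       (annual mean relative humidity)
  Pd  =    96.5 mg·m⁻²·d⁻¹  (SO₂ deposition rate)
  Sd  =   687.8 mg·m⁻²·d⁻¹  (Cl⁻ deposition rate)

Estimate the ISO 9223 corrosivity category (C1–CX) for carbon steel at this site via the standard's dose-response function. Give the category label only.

carbon steel: T>10 °C ⇒ hinge -0.054·(10.9−10) = -0.0486
  sulphur-dioxide contribution → 54.52 μm/a
  chloride contribution → 55.64 μm/a
  total first-year rate 110.2 μm/a
Category bounds: 80…200 μm/a bracket r_corr ⇒ C5

C5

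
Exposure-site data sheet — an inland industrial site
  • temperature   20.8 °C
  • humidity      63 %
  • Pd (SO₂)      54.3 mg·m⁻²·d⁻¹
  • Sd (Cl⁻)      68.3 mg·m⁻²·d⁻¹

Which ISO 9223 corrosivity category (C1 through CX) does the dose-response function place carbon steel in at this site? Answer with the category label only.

carbon steel: temperature factor f = -0.054·(10.8) = -0.5832
  Pd branch = 1.77·Pd^0.52·e^(0.02·RH+f) = 27.8 μm/a
  Sd branch = 0.102·Sd^0.62·e^(0.033·RH+0.04·T) = 25.71 μm/a
  sum: 27.8 + 25.71 → r_corr = 53.51 μm/a
ISO 9223 Table 2 (carbon steel): 50 < 53.5 ≤ 80 μm/a ⇒ C4

C4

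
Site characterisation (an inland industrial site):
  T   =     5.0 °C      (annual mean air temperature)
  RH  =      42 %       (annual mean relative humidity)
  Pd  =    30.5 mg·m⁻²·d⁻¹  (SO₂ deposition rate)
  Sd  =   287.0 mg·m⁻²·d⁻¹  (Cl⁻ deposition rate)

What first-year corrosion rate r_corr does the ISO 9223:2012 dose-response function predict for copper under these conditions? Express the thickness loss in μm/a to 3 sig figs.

r_corr = 0.356 μm/a

copper: f(T) = +0.126·(T−10) [T≤10 °C] = -0.6300
  Pd branch = 0.0053·Pd^0.26·e^(0.059·RH+f) = 0.0818 μm/a
  Sd branch = 0.01025·Sd^0.27·e^(0.036·RH+0.049·T) = 0.2738 μm/a
  sum: 0.0818 + 0.2738 → r_corr = 0.3556 μm/a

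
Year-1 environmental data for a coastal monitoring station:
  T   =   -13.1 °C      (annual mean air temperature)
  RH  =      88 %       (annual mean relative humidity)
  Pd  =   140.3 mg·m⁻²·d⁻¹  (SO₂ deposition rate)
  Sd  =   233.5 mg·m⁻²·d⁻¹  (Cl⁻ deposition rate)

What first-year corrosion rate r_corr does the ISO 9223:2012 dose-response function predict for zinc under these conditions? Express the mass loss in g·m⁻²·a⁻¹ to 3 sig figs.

zinc: temperature factor f = +0.038·(-23.1) = -0.8778
  Pd branch = 0.0129·Pd^0.44·e^(0.046·RH+f) = 2.705 μm/a
  Cl⁻ term: 0.0175·233.5^0.57·exp(0.008·88+0.085·-13.1) = 0.2601
  r_corr = 2.705 + 0.2601 = 2.965 μm/a
Convert to mass loss: 2.965 μm/a × 7.14 g/cm³ = 21.17 g·m⁻²·a⁻¹

r_corr = 21.2 g·m⁻²·a⁻¹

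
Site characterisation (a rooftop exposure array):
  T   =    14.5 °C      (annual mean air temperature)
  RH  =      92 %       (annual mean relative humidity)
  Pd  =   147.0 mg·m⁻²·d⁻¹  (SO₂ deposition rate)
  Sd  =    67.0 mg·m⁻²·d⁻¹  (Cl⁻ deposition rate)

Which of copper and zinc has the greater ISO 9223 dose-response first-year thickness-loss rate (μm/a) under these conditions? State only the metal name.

copper: T>10 °C ⇒ hinge -0.080·(14.5−10) = -0.3600
  sulphur-dioxide contribution → 3.082 μm/a
  chloride contribution → 1.781 μm/a
  ⇒ r_corr(copper) = 4.863 μm/a
zinc: f(T) = -0.071·(T−10) [T>10 °C] = -0.3195
  sulphur-dioxide contribution → 5.799 μm/a
  chloride contribution → 1.377 μm/a
  total first-year rate 7.176 μm/a
Ordering by μm/a: zinc (7.18) > copper (4.86)

zinc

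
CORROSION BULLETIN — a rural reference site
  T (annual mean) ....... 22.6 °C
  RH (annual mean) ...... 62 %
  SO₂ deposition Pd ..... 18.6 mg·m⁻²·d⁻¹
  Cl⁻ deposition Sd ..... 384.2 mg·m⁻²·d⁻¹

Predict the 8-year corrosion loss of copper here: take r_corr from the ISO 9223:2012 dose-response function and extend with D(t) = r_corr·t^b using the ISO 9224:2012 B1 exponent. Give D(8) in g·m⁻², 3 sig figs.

copper: f(T) = -0.080·(T−10) [T>10 °C] = -1.0080
  Pd branch = 0.0053·Pd^0.26·e^(0.059·RH+f) = 0.1604 μm/a
  Cl⁻ term: 0.01025·384.2^0.27·exp(0.036·62+0.049·22.6) = 1.442
  sum: 0.1604 + 1.442 → r_corr = 1.602 μm/a
Long-term exponent b (ISO 9224 Table 2, B1) = 0.667
  D(8) = 1.602 × 8^0.667 = 1.602 × 4.003 = 6.412 μm
  Mass loss = 6.412 μm × 8.96 g/cm³ = 57.45 g·m⁻²

D(8) = 57.5 g·m⁻²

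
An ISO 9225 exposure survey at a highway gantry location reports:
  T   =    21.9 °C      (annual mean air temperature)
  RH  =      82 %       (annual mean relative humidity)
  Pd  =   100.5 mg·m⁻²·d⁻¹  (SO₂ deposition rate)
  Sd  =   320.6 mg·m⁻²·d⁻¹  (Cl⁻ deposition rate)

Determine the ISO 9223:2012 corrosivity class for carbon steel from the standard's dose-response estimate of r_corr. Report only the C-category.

carbon steel: T>10 °C ⇒ hinge -0.054·(21.9−10) = -0.6426
  Pd branch = 1.77·Pd^0.52·e^(0.02·RH+f) = 52.76 μm/a
  Sd branch = 0.102·Sd^0.62·e^(0.033·RH+0.04·T) = 131.2 μm/a
  sum: 52.76 + 131.2 → r_corr = 184 μm/a
184 μm/a falls in (80, 200] for carbon steel → category C5

C5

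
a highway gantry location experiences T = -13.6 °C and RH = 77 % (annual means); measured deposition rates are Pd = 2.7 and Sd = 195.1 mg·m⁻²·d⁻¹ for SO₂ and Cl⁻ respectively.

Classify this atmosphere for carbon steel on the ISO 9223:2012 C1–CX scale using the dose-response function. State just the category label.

C2

carbon steel: T≤10 °C ⇒ hinge +0.150·(-13.6−10) = -3.5400
  Pd branch = 1.77·Pd^0.52·e^(0.02·RH+f) = 0.4015 μm/a
  Cl⁻ term: 0.102·195.1^0.62·exp(0.033·77+0.04·-13.6) = 19.76
  r_corr = 0.4015 + 19.76 = 20.16 μm/a
20.2 μm/a falls in (1.3, 25] for carbon steel → category C2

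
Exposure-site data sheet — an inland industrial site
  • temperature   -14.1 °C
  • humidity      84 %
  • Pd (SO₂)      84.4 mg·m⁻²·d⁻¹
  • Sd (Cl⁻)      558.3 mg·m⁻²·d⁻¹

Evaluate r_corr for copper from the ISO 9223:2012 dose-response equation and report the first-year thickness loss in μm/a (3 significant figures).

copper: f(T) = +0.126·(T−10) [T≤10 °C] = -3.0366
  Pd branch = 0.0053·Pd^0.26·e^(0.059·RH+f) = 0.1145 μm/a
  Cl⁻ term: 0.01025·558.3^0.27·exp(0.036·84+0.049·-14.1) = 0.5829
  r_corr = 0.1145 + 0.5829 = 0.6974 μm/a

r_corr = 0.697 μm/a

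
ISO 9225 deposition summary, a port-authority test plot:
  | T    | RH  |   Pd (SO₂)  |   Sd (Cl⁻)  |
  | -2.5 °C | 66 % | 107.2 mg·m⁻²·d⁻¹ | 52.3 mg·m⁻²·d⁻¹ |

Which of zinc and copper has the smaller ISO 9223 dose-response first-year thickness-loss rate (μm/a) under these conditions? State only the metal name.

copper

zinc: temperature factor f = +0.038·(-12.5) = -0.4750
  Pd branch = 0.0129·Pd^0.44·e^(0.046·RH+f) = 1.306 μm/a
  Sd branch = 0.0175·Sd^0.57·e^(0.008·RH+0.085·T) = 0.2289 μm/a
  sum: 1.306 + 0.2289 → r_corr = 1.535 μm/a
copper: T≤10 °C ⇒ hinge +0.126·(-2.5−10) = -1.5750
  Pd branch = 0.0053·Pd^0.26·e^(0.059·RH+f) = 0.1817 μm/a
  Cl⁻ term: 0.01025·52.3^0.27·exp(0.036·66+0.049·-2.5) = 0.2841
  sum: 0.1817 + 0.2841 → r_corr = 0.4657 μm/a
Ordering by μm/a: zinc (1.54) > copper (0.466)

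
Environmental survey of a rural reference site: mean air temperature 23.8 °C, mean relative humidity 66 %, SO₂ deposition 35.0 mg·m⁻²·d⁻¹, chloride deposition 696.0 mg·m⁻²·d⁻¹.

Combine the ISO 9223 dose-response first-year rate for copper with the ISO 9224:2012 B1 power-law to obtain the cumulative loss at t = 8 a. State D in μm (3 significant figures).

copper: T>10 °C ⇒ hinge -0.080·(23.8−10) = -1.1040
  SO₂ term: 0.0053·35.0^0.26·exp(0.059·66-1.1040) = 0.2175
  Sd branch = 0.01025·Sd^0.27·e^(0.036·RH+0.049·T) = 2.073 μm/a
  sum: 0.2175 + 2.073 → r_corr = 2.29 μm/a
ISO 9224: D(t) = r_corr · t^b with b = 0.667 (copper, B1)
  D(8) = 2.29 × 8^0.667 = 2.29 × 4.003 = 9.168 μm

D(8) = 9.17 μm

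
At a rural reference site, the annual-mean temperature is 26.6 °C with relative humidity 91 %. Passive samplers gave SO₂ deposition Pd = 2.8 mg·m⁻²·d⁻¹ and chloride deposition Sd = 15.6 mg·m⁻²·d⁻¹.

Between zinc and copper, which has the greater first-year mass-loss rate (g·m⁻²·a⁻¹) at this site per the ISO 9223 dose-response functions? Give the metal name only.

copper

zinc: T>10 °C ⇒ hinge -0.071·(26.6−10) = -1.1786
  sulphur-dioxide contribution → 0.4106 μm/a
  chloride contribution → 1.664 μm/a
  ⇒ r_corr(zinc) = 2.075 μm/a
  mass loss = 2.075 μm/a × 7.14 g/cm³ = 14.81 g·m⁻²·a⁻¹
copper: T>10 °C ⇒ hinge -0.080·(26.6−10) = -1.3280
  sulphur-dioxide contribution → 0.394 μm/a
  chloride contribution → 2.097 μm/a
  ⇒ r_corr(copper) = 2.491 μm/a
  mass loss = 2.491 μm/a × 8.96 g/cm³ = 22.32 g·m⁻²·a⁻¹
Ordering by g·m⁻²·a⁻¹: copper (22.3) > zinc (14.8)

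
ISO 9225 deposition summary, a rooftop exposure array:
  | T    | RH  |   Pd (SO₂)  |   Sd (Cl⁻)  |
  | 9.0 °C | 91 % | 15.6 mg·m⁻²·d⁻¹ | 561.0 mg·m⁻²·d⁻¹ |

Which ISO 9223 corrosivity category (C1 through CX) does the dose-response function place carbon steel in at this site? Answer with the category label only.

C5

carbon steel: T≤10 °C ⇒ hinge +0.150·(9.0−10) = -0.1500
  Pd branch = 1.77·Pd^0.52·e^(0.02·RH+f) = 39.23 μm/a
  Cl⁻ term: 0.102·561.0^0.62·exp(0.033·91+0.04·9.0) = 149.1
  r_corr = 39.23 + 149.1 = 188.3 μm/a
ISO 9223 Table 2 (carbon steel): 80 < 188 ≤ 200 μm/a ⇒ C5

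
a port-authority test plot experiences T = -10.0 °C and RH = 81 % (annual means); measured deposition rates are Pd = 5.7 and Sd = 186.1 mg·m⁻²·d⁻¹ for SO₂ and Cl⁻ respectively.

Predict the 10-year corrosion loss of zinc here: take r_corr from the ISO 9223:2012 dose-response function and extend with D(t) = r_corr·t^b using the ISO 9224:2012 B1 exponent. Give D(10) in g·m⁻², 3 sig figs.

D(10) = 38.1 g·m⁻²

zinc: T≤10 °C ⇒ hinge +0.038·(-10.0−10) = -0.7600
  Pd branch = 0.0129·Pd^0.44·e^(0.046·RH+f) = 0.5386 μm/a
  Sd branch = 0.0175·Sd^0.57·e^(0.008·RH+0.085·T) = 0.2812 μm/a
  r_corr = 0.5386 + 0.2812 = 0.8199 μm/a
ISO 9224: D(t) = r_corr · t^b with b = 0.813 (zinc, B1)
  D(10) = 0.8199 × 10^0.813 = 0.8199 × 6.501 = 5.33 μm
  Mass loss = 5.33 μm × 7.14 g/cm³ = 38.06 g·m⁻²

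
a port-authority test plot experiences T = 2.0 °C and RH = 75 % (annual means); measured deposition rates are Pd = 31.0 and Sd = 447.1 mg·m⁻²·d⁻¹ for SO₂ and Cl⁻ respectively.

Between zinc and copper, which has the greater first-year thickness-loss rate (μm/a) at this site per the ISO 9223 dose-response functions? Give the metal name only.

zinc: temperature factor f = +0.038·(-8.0) = -0.3040
  Pd branch = 0.0129·Pd^0.44·e^(0.046·RH+f) = 1.359 μm/a
  Sd branch = 0.0175·Sd^0.57·e^(0.008·RH+0.085·T) = 1.225 μm/a
  sum: 1.359 + 1.225 → r_corr = 2.584 μm/a
copper: temperature factor f = +0.126·(-8.0) = -1.0080
  SO₂ term: 0.0053·31.0^0.26·exp(0.059·75-1.0080) = 0.3945
  Cl⁻ term: 0.01025·447.1^0.27·exp(0.036·75+0.049·2.0) = 0.874
  r_corr = 0.3945 + 0.874 = 1.268 μm/a
Ordering by μm/a: zinc (2.58) > copper (1.27)

zinc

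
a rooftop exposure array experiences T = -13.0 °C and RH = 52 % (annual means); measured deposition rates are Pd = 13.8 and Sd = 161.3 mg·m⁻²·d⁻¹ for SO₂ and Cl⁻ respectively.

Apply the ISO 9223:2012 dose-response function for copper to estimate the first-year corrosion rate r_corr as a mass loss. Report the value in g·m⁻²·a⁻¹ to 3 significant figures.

copper: T≤10 °C ⇒ hinge +0.126·(-13.0−10) = -2.8980
  SO₂ term: 0.0053·13.8^0.26·exp(0.059·52-2.8980) = 0.01243
  Cl⁻ term: 0.01025·161.3^0.27·exp(0.036·52+0.049·-13.0) = 0.139
  r_corr = 0.01243 + 0.139 = 0.1515 μm/a
Convert to mass loss: 0.1515 μm/a × 8.96 g/cm³ = 1.357 g·m⁻²·a⁻¹

r_corr = 1.36 g·m⁻²·a⁻¹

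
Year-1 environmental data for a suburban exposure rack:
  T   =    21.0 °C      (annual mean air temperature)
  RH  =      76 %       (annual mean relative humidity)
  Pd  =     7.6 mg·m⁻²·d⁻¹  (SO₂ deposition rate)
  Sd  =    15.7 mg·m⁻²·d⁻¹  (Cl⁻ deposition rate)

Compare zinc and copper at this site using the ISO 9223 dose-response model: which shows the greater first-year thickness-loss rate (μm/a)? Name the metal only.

zinc

zinc: f(T) = -0.071·(T−10) [T>10 °C] = -0.7810
  sulphur-dioxide contribution → 0.4756 μm/a
  chloride contribution → 0.9204 μm/a
  ⇒ r_corr(zinc) = 1.396 μm/a
copper: temperature factor f = -0.080·(11.0) = -0.8800
  sulphur-dioxide contribution → 0.33 μm/a
  chloride contribution → 0.9305 μm/a
  total first-year rate 1.261 μm/a
Ordering by μm/a: zinc (1.4) > copper (1.26)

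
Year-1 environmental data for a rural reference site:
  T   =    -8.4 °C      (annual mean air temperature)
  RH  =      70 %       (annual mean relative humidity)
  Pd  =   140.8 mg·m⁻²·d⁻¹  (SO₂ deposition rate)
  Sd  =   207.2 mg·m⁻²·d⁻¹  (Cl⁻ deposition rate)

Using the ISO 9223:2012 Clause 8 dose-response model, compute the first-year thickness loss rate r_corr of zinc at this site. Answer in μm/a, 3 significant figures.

zinc: temperature factor f = +0.038·(-18.4) = -0.6992
  sulphur-dioxide contribution → 1.415 μm/a
  chloride contribution → 0.3137 μm/a
  total first-year rate 1.729 μm/a

r_corr = 1.73 μm/a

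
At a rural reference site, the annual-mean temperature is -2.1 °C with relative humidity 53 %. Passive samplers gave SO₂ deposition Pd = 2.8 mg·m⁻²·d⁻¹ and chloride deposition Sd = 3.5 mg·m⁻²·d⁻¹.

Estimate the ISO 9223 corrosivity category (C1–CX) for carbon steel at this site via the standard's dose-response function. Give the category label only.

carbon steel: temperature factor f = +0.150·(-12.1) = -1.8150
  Pd branch = 1.77·Pd^0.52·e^(0.02·RH+f) = 1.421 μm/a
  Sd branch = 0.102·Sd^0.62·e^(0.033·RH+0.04·T) = 1.172 μm/a
  sum: 1.421 + 1.172 → r_corr = 2.593 μm/a
ISO 9223 Table 2 (carbon steel): 1.3 < 2.59 ≤ 25 μm/a ⇒ C2

C2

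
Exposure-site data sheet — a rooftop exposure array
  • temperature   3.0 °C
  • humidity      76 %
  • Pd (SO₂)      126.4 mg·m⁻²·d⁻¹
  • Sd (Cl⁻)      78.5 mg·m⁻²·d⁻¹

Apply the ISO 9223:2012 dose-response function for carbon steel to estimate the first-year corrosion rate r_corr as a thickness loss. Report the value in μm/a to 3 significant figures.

r_corr = 56.2 μm/a

carbon steel: temperature factor f = +0.150·(-7.0) = -1.0500
  sulphur-dioxide contribution → 35.08 μm/a
  chloride contribution → 21.12 μm/a
  total first-year rate 56.2 μm/a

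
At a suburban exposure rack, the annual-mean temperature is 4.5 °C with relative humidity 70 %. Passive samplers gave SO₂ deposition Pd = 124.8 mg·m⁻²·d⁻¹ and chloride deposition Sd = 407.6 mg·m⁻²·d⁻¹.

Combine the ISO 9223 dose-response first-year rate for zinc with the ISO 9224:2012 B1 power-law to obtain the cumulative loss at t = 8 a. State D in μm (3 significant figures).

zinc: T≤10 °C ⇒ hinge +0.038·(4.5−10) = -0.2090
  sulphur-dioxide contribution → 2.191 μm/a
  chloride contribution → 1.381 μm/a
  ⇒ r_corr(zinc) = 3.572 μm/a
Long-term exponent b (ISO 9224 Table 2, B1) = 0.813
  D(8) = 3.572 × 8^0.813 = 3.572 × 5.423 = 19.37 μm

D(8) = 19.4 μm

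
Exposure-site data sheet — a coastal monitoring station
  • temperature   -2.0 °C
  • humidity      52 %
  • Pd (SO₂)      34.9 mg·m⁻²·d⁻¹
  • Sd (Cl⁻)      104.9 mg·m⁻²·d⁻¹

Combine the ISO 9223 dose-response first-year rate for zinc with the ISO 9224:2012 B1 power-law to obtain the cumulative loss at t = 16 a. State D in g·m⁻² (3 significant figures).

D(16) = 50.6 g·m⁻²

zinc: temperature factor f = +0.038·(-12.0) = -0.4560
  Pd branch = 0.0129·Pd^0.44·e^(0.046·RH+f) = 0.4268 μm/a
  Sd branch = 0.0175·Sd^0.57·e^(0.008·RH+0.085·T) = 0.3175 μm/a
  sum: 0.4268 + 0.3175 → r_corr = 0.7443 μm/a
Long-term exponent b (ISO 9224 Table 2, B1) = 0.813
  D(16) = 0.7443 × 16^0.813 = 0.7443 × 9.527 = 7.091 μm
  Mass loss = 7.091 μm × 7.14 g/cm³ = 50.63 g·m⁻²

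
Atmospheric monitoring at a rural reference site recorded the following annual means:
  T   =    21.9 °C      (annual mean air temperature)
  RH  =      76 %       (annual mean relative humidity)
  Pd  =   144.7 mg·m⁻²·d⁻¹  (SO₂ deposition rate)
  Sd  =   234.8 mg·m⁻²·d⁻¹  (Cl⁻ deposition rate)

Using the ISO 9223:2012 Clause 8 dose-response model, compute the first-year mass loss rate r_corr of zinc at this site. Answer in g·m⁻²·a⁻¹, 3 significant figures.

zinc: temperature factor f = -0.071·(11.9) = -0.8449
  Pd branch = 0.0129·Pd^0.44·e^(0.046·RH+f) = 1.631 μm/a
  Sd branch = 0.0175·Sd^0.57·e^(0.008·RH+0.085·T) = 4.643 μm/a
  r_corr = 1.631 + 4.643 = 6.275 μm/a
Convert to mass loss: 6.275 μm/a × 7.14 g/cm³ = 44.8 g·m⁻²·a⁻¹

r_corr = 44.8 g·m⁻²·a⁻¹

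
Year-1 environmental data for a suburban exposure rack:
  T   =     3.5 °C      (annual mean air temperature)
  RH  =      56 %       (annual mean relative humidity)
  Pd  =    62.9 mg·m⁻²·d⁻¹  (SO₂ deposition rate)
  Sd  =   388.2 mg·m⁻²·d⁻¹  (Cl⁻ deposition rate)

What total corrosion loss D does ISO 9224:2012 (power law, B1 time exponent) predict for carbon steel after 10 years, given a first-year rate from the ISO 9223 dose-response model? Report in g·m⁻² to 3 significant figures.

D(10) = 1.25e+03 g·m⁻²

carbon steel: f(T) = +0.150·(T−10) [T≤10 °C] = -0.9750
  Pd branch = 1.77·Pd^0.52·e^(0.02·RH+f) = 17.63 μm/a
  Cl⁻ term: 0.102·388.2^0.62·exp(0.033·56+0.04·3.5) = 30
  sum: 17.63 + 30 → r_corr = 47.63 μm/a
Long-term exponent b (ISO 9224 Table 2, B1) = 0.523
  D(10) = 47.63 × 10^0.523 = 47.63 × 3.334 = 158.8 μm
  Mass loss = 158.8 μm × 7.85 g/cm³ = 1247 g·m⁻²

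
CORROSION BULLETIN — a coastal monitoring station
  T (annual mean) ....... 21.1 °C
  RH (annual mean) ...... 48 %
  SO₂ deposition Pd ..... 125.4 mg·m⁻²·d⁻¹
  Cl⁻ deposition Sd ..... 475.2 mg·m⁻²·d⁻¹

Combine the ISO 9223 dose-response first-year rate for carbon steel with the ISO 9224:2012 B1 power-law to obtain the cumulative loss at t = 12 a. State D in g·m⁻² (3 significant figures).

carbon steel: temperature factor f = -0.054·(11.1) = -0.5994
  SO₂ term: 1.77·125.4^0.52·exp(0.02·48-0.5994) = 31.31
  Cl⁻ term: 0.102·475.2^0.62·exp(0.033·48+0.04·21.1) = 52.81
  r_corr = 31.31 + 52.81 = 84.12 μm/a
ISO 9224: D(t) = r_corr · t^b with b = 0.523 (carbon steel, B1)
  D(12) = 84.12 × 12^0.523 = 84.12 × 3.668 = 308.5 μm
  Mass loss = 308.5 μm × 7.85 g/cm³ = 2422 g·m⁻²

D(12) = 2.42e+03 g·m⁻²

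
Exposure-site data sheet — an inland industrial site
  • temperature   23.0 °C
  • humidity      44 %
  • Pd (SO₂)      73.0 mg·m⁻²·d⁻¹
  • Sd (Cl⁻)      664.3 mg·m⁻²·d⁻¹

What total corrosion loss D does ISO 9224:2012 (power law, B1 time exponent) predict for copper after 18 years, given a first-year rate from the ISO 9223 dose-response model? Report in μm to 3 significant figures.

copper: T>10 °C ⇒ hinge -0.080·(23.0−10) = -1.0400
  sulphur-dioxide contribution → 0.07665 μm/a
  chloride contribution → 0.8915 μm/a
  ⇒ r_corr(copper) = 0.9682 μm/a
Long-term exponent b (ISO 9224 Table 2, B1) = 0.667
  D(18) = 0.9682 × 18^0.667 = 0.9682 × 6.875 = 6.656 μm

D(18) = 6.66 μm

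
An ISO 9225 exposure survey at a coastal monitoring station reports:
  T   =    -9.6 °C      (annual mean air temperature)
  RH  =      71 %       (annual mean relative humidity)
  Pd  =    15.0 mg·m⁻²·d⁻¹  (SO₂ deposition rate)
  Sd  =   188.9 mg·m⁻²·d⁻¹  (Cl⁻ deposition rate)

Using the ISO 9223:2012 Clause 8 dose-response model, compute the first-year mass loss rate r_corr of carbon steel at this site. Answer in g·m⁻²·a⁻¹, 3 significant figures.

carbon steel: temperature factor f = +0.150·(-19.6) = -2.9400
  SO₂ term: 1.77·15.0^0.52·exp(0.02·71-2.9400) = 1.583
  Sd branch = 0.102·Sd^0.62·e^(0.033·RH+0.04·T) = 18.65 μm/a
  sum: 1.583 + 18.65 → r_corr = 20.23 μm/a
Convert to mass loss: 20.23 μm/a × 7.85 g/cm³ = 158.8 g·m⁻²·a⁻¹

r_corr = 159 g·m⁻²·a⁻¹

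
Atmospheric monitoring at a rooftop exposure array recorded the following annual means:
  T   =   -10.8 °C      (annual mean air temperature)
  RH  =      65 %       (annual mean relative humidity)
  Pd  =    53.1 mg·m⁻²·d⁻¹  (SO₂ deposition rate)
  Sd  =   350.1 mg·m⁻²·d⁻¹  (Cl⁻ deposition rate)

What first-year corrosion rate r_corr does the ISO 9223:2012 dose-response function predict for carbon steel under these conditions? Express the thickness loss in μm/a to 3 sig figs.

carbon steel: f(T) = +0.150·(T−10) [T≤10 °C] = -3.1200
  Pd branch = 1.77·Pd^0.52·e^(0.02·RH+f) = 2.263 μm/a
  Cl⁻ term: 0.102·350.1^0.62·exp(0.033·65+0.04·-10.8) = 21.38
  r_corr = 2.263 + 21.38 = 23.64 μm/a

r_corr = 23.6 μm/a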